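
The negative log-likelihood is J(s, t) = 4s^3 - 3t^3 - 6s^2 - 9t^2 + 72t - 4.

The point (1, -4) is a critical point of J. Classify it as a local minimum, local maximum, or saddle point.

local minimum

The mixed partial ∂²J/∂s∂t is 0, so the Hessian at any point is diag(J_ss, J_tt) = diag(12(2s - 1), -18(t + 1)).
At (1, -4): H = diag(12, 54).
Both eigenvalues are positive, so H is positive definite: a local minimum.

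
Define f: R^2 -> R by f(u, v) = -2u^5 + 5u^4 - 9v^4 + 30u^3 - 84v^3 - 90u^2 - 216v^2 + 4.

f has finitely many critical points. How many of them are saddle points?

f separates as a function of u plus a function of v, so ∇f=0 decouples.
∂f/∂u = -10u(u - 3)(u - 2)(u + 3) = 0 at u ∈ {-3, 0, 2, 3}; ∂f/∂v = -36v(v + 3)(v + 4) = 0 at v ∈ {-4, -3, 0}.
The Hessian is diagonal: diag(f_uu, f_vv). Second derivatives: f_uu(-3)=900, f_uu(0)=-180, f_uu(2)=100, f_uu(3)=-180; f_vv(-4)=-144, f_vv(-3)=108, f_vv(0)=-432.
Saddle points occur where the two diagonal entries have opposite signs: (-3, -4), (-3, 0), (0, -3), (2, -4), (2, 0), (3, -3). Count: 6.

6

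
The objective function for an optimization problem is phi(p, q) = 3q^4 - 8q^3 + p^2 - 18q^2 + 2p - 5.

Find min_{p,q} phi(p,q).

phi(p,q) separates as A(p) + B(q) − 5, so its minimum is min A + min B − 5.
A'(p) = 2p + 2 vanishes at p ∈ {-1}; B'(q) = 12q(q - 3)(q + 1) vanishes at q ∈ {-1, 0, 3}.
Local minima of A (where A''>0): A(-1)=-1. Local minima of B: B(-1)=-7, B(3)=-135.
So the global minimum of phi is A(-1) + B(3) − 5 = -1 − 135 − 5 = -141, attained at (-1, 3).

-141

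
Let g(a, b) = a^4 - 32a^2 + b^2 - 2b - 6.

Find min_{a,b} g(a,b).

g(a,b) separates as P(a) + Q(b) − 6, so its minimum is min P + min Q − 6.
P'(a) = 4a(a - 4)(a + 4) vanishes at a ∈ {-4, 0, 4}; Q'(b) = 2b - 2 vanishes at b ∈ {1}.
Local minima of P (where P''>0): P(-4)=-256, P(4)=-256. Local minima of Q: Q(1)=-1.
So the global minimum of g is P(-4) + Q(1) − 6 = -256 − 1 − 6 = -263, attained at (-4, 1).

-263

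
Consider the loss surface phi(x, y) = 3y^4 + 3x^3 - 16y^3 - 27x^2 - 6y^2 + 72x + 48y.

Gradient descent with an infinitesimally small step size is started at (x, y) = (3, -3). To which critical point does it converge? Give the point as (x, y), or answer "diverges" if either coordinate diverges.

phi is separable, so gradient descent decouples: x follows -∂phi/∂x, y follows -∂phi/∂y.
∂phi/∂x = 9(x - 4)(x - 2); at x=3 this is -9, so x increases.
∂phi/∂y = 12(y - 4)(y - 1)(y + 1); at y=-3 this is -672, so y increases.
x converges to its nearest critical value 4 (a local min of the x-part); y converges to -1. The iterate converges to (4, -1).

(4, -1)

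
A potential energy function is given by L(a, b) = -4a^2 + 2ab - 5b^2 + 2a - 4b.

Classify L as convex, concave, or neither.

concave

L is quadratic, so its Hessian is the constant matrix H = [[-8, 2], [2, -10]].
det(H) = 76, tr(H) = -18.
det(H) > 0 and tr(H) < 0, so H is negative definite everywhere: concave.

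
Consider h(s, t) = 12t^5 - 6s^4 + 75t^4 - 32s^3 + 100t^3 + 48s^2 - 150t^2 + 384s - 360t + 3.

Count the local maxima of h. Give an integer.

h separates as a function of s plus a function of t, so ∇h=0 decouples.
∂h/∂s = -24(s - 2)(s + 2)(s + 4) = 0 at s ∈ {-4, -2, 2}; ∂h/∂t = 60(t - 1)(t + 1)(t + 2)(t + 3) = 0 at t ∈ {-3, -2, -1, 1}.
The Hessian is diagonal: diag(h_ss, h_tt). Second derivatives: h_ss(-4)=-288, h_ss(-2)=192, h_ss(2)=-576; h_tt(-3)=-480, h_tt(-2)=180, h_tt(-1)=-240, h_tt(1)=1440.
Local maxima occur where both diagonal entries negative: (-4, -3), (-4, -1), (2, -3), (2, -1). Count: 4.

4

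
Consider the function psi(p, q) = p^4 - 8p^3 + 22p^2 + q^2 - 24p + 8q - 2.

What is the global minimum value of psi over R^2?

psi(p,q) separates as A(p) + B(q) − 2, so its minimum is min A + min B − 2.
A'(p) = 4(p - 3)(p - 2)(p - 1) vanishes at p ∈ {1, 2, 3}; B'(q) = 2q + 8 vanishes at q ∈ {-4}.
Local minima of A (where A''>0): A(1)=-9, A(3)=-9. Local minima of B: B(-4)=-16.
So the global minimum of psi is A(1) + B(-4) − 2 = -9 − 16 − 2 = -27, attained at (1, -4).

-27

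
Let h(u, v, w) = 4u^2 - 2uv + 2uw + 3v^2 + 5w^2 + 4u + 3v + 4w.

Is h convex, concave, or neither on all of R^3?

convex

h is quadratic, so its Hessian is the constant matrix H = [[8, -2, 2], [-2, 6, 0], [2, 0, 10]].
Leading principal minors: 8, 44, 416.
All positive ⇒ H ≻ 0 ⇒ convex.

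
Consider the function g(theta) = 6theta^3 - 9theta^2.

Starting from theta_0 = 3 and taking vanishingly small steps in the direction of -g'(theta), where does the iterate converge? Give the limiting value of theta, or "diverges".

1

g'(theta) = 18theta(theta - 1), so g'(3) = 108.
Gradient descent moves in the -g' direction, i.e. theta is decreasing.
The nearest critical point in that direction is theta = 1, where g'' = 18 > 0 (a local minimum). The iterate converges there.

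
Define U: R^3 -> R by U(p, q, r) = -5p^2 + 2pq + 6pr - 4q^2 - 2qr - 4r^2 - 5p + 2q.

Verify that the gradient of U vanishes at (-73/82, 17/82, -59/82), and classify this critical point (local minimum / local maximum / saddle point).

∇U = (-10p + 2q + 6r - 5, 2p - 8q - 2r + 2, 6p - 2q - 8r); substituting (-73/82, 17/82, -59/82) gives ∇U = (0, 0, 0), so (-73/82, 17/82, -59/82) is indeed a critical point.
The Hessian is constant: H = [[-10, 2, 6], [2, -8, -2], [6, -2, -8]].
Leading principal minors: Δ₁ = -10, Δ₂ = 76, Δ₃ = -328.
The minors alternate sign starting negative (−, +, −), so H is negative definite: a local maximum.

local maximum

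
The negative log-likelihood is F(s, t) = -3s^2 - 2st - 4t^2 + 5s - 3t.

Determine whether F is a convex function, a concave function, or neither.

concave

F is quadratic, so its Hessian is the constant matrix H = [[-6, -2], [-2, -8]].
det(H) = 44, tr(H) = -14.
det(H) > 0 and tr(H) < 0, so H is negative definite everywhere: concave.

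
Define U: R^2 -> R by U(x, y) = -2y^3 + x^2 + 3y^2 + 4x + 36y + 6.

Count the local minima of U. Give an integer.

1

U separates as a function of x plus a function of y, so ∇U=0 decouples.
∂U/∂x = 2(x + 2) = 0 at x ∈ {-2}; ∂U/∂y = -6(y - 3)(y + 2) = 0 at y ∈ {-2, 3}.
The Hessian is diagonal: diag(U_xx, U_yy). Second derivatives: U_xx(-2)=2; U_yy(-2)=30, U_yy(3)=-30.
Local minima occur where both diagonal entries positive: (-2, -2). Count: 1.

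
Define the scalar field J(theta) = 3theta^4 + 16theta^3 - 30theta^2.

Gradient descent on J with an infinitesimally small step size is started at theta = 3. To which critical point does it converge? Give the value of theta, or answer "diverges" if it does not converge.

1

J'(theta) = 12theta(theta - 1)(theta + 5), so J'(3) = 576.
Gradient descent moves in the -J' direction, i.e. theta is decreasing.
The nearest critical point in that direction is theta = 1, where J'' = 72 > 0 (a local minimum). The iterate converges there.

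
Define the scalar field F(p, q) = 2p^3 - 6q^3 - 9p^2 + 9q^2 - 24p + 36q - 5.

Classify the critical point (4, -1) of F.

The mixed partial ∂²F/∂p∂q is 0, so the Hessian at any point is diag(F_pp, F_qq) = diag(6(2p - 3), 18(-2q + 1)).
At (4, -1): H = diag(30, 54).
Both eigenvalues are positive, so H is positive definite: a local minimum.

local minimum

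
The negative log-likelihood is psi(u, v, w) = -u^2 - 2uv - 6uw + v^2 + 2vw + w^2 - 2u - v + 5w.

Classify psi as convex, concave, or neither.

neither

psi is quadratic, so its Hessian is the constant matrix H = [[-2, -2, -6], [-2, 2, 2], [-6, 2, 2]].
Leading principal minors: -2, -8, -32.
Neither pattern holds ⇒ H is indefinite ⇒ neither convex nor concave.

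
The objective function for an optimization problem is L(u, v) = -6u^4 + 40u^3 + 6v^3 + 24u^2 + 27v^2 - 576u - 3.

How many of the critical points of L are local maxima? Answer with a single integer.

L separates as a function of u plus a function of v, so ∇L=0 decouples.
∂L/∂u = -24(u - 4)(u - 3)(u + 2) = 0 at u ∈ {-2, 3, 4}; ∂L/∂v = 18v(v + 3) = 0 at v ∈ {-3, 0}.
The Hessian is diagonal: diag(L_uu, L_vv). Second derivatives: L_uu(-2)=-720, L_uu(3)=120, L_uu(4)=-144; L_vv(-3)=-54, L_vv(0)=54.
Local maxima occur where both diagonal entries negative: (-2, -3), (4, -3). Count: 2.

2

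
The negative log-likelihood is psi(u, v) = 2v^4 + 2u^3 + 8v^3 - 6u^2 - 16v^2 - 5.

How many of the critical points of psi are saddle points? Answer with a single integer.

psi separates as a function of u plus a function of v, so ∇psi=0 decouples.
∂psi/∂u = 6u(u - 2) = 0 at u ∈ {0, 2}; ∂psi/∂v = 8v(v - 1)(v + 4) = 0 at v ∈ {-4, 0, 1}.
The Hessian is diagonal: diag(psi_uu, psi_vv). Second derivatives: psi_uu(0)=-12, psi_uu(2)=12; psi_vv(-4)=160, psi_vv(0)=-32, psi_vv(1)=40.
Saddle points occur where the two diagonal entries have opposite signs: (0, -4), (0, 1), (2, 0). Count: 3.

3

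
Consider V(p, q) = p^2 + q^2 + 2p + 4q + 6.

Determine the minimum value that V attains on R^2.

V(p,q) separates as A(p) + B(q) + 6, so its minimum is min A + min B + 6.
A'(p) = 2p + 2 vanishes at p ∈ {-1}; B'(q) = 2q + 4 vanishes at q ∈ {-2}.
Local minima of A (where A''>0): A(-1)=-1. Local minima of B: B(-2)=-4.
So the global minimum of V is A(-1) + B(-2) + 6 = -1 − 4 + 6 = 1, attained at (-1, -2).

1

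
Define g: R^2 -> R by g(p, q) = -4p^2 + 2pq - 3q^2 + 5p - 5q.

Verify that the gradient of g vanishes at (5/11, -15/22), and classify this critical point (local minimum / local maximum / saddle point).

local maximum

∇g = (-8p + 2q + 5, 2p - 6q - 5); substituting (5/11, -15/22) gives ∇g = (0, 0), so (5/11, -15/22) is indeed a critical point.
The Hessian of g is constant: H = [[-8, 2], [2, -6]].
det(H) = (-8)·(-6) − 2² = 44.
det(H) > 0 and tr(H) = -14 < 0, so H is negative definite and the point is a local maximum.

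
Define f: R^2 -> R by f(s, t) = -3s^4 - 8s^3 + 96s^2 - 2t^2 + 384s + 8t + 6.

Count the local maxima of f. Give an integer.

2

f separates as a function of s plus a function of t, so ∇f=0 decouples.
∂f/∂s = -12(s - 4)(s + 2)(s + 4) = 0 at s ∈ {-4, -2, 4}; ∂f/∂t = -4(t - 2) = 0 at t ∈ {2}.
The Hessian is diagonal: diag(f_ss, f_tt). Second derivatives: f_ss(-4)=-192, f_ss(-2)=144, f_ss(4)=-576; f_tt(2)=-4.
Local maxima occur where both diagonal entries negative: (-4, 2), (4, 2). Count: 2.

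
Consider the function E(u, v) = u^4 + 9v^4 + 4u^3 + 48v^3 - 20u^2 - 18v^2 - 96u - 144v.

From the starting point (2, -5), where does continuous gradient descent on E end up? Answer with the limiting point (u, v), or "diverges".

E is separable, so gradient descent decouples: u follows -∂E/∂u, v follows -∂E/∂v.
∂E/∂u = 4(u - 3)(u + 2)(u + 4); at u=2 this is -96, so u increases.
∂E/∂v = 36(v - 1)(v + 1)(v + 4); at v=-5 this is -864, so v increases.
u converges to its nearest critical value 3 (a local min of the u-part); v converges to -4. The iterate converges to (3, -4).

(3, -4)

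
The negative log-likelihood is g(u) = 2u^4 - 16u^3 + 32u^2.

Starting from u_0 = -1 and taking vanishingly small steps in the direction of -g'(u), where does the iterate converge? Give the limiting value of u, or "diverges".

0

g'(u) = 8u(u - 4)(u - 2), so g'(-1) = -120.
Gradient descent moves in the -g' direction, i.e. u is increasing.
The nearest critical point in that direction is u = 0, where g'' = 64 > 0 (a local minimum). The iterate converges there.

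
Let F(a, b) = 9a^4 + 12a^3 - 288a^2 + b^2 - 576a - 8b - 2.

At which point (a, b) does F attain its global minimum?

F(a,b) separates as P(a) + Q(b) − 2, so its minimum is min P + min Q − 2.
P'(a) = 36(a - 4)(a + 1)(a + 4) vanishes at a ∈ {-4, -1, 4}; Q'(b) = 2b - 8 vanishes at b ∈ {4}.
Local minima of P (where P''>0): P(-4)=-768, P(4)=-3840. Local minima of Q: Q(4)=-16.
So the global minimum of F is P(4) + Q(4) − 2 = -3840 − 16 − 2 = -3858, attained at (4, 4).

(4, 4)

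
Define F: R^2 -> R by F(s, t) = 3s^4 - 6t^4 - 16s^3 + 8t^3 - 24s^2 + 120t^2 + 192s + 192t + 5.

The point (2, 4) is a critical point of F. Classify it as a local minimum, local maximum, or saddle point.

The mixed partial ∂²F/∂s∂t is 0, so the Hessian at any point is diag(F_ss, F_tt) = diag(12(3s^2 - 8s - 4), 24(-3t^2 + 2t + 10)).
At (2, 4): H = diag(-96, -720).
Both eigenvalues are negative, so H is negative definite: a local maximum.

local maximum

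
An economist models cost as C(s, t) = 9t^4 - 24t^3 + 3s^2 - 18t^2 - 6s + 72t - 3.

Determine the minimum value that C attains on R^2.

C(s,t) separates as P(s) + Q(t) − 3, so its minimum is min P + min Q − 3.
P'(s) = 6s - 6 vanishes at s ∈ {1}; Q'(t) = 36(t - 2)(t - 1)(t + 1) vanishes at t ∈ {-1, 1, 2}.
Local minima of P (where P''>0): P(1)=-3. Local minima of Q: Q(-1)=-57, Q(2)=24.
So the global minimum of C is P(1) + Q(-1) − 3 = -3 − 57 − 3 = -63, attained at (1, -1).

-63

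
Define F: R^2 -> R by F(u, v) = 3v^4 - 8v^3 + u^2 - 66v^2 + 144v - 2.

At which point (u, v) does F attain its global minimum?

(0, -3)

F(u,v) separates as P(u) + Q(v) − 2, so its minimum is min P + min Q − 2.
P'(u) = 2u vanishes at u ∈ {0}; Q'(v) = 12(v - 4)(v - 1)(v + 3) vanishes at v ∈ {-3, 1, 4}.
Local minima of P (where P''>0): P(0)=0. Local minima of Q: Q(-3)=-567, Q(4)=-224.
So the global minimum of F is P(0) + Q(-3) − 2 = 0 − 567 − 2 = -569, attained at (0, -3).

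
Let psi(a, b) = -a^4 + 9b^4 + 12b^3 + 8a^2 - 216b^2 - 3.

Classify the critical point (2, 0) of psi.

local maximum

The mixed partial ∂²psi/∂a∂b is 0, so the Hessian at any point is diag(psi_aa, psi_bb) = diag(4(-3a^2 + 4), 36(3b^2 + 2b - 12)).
At (2, 0): H = diag(-32, -432).
Both eigenvalues are negative, so H is negative definite: a local maximum.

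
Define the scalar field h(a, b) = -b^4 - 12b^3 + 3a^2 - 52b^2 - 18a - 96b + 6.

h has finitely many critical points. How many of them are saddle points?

2

h separates as a function of a plus a function of b, so ∇h=0 decouples.
∂h/∂a = 6(a - 3) = 0 at a ∈ {3}; ∂h/∂b = -4(b + 2)(b + 3)(b + 4) = 0 at b ∈ {-4, -3, -2}.
The Hessian is diagonal: diag(h_aa, h_bb). Second derivatives: h_aa(3)=6; h_bb(-4)=-8, h_bb(-3)=4, h_bb(-2)=-8.
Saddle points occur where the two diagonal entries have opposite signs: (3, -4), (3, -2). Count: 2.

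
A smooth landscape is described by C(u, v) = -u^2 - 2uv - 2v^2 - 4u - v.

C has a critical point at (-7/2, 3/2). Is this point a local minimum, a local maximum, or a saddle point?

local maximum

The Hessian of C is constant: H = [[-2, -2], [-2, -4]].
det(H) = (-2)·(-4) − (-2)² = 4.
det(H) > 0 and tr(H) = -6 < 0, so H is negative definite and the point is a local maximum.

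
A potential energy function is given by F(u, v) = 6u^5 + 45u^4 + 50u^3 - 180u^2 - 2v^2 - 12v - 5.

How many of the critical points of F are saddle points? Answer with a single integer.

F separates as a function of u plus a function of v, so ∇F=0 decouples.
∂F/∂u = 30u(u - 1)(u + 3)(u + 4) = 0 at u ∈ {-4, -3, 0, 1}; ∂F/∂v = -4(v + 3) = 0 at v ∈ {-3}.
The Hessian is diagonal: diag(F_uu, F_vv). Second derivatives: F_uu(-4)=-600, F_uu(-3)=360, F_uu(0)=-360, F_uu(1)=600; F_vv(-3)=-4.
Saddle points occur where the two diagonal entries have opposite signs: (-3, -3), (1, -3). Count: 2.

2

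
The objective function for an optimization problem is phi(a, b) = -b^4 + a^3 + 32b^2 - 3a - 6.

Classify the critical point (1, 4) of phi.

The mixed partial ∂²phi/∂a∂b is 0, so the Hessian at any point is diag(phi_aa, phi_bb) = diag(6a, 4(-3b^2 + 16)).
At (1, 4): H = diag(6, -128).
The eigenvalues have opposite signs, so H is indefinite: a saddle point.

saddle point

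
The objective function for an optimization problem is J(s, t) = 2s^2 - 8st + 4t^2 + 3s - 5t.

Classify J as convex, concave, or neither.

J is quadratic, so its Hessian is the constant matrix H = [[4, -8], [-8, 8]].
det(H) = -32, tr(H) = 12.
det(H) < 0, so H is indefinite: neither convex nor concave.

neither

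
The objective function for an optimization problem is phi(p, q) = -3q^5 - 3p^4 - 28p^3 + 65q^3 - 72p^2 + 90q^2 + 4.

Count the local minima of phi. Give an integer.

phi separates as a function of p plus a function of q, so ∇phi=0 decouples.
∂phi/∂p = -12p(p + 3)(p + 4) = 0 at p ∈ {-4, -3, 0}; ∂phi/∂q = -15q(q - 4)(q + 1)(q + 3) = 0 at q ∈ {-3, -1, 0, 4}.
The Hessian is diagonal: diag(phi_pp, phi_qq). Second derivatives: phi_pp(-4)=-48, phi_pp(-3)=36, phi_pp(0)=-144; phi_qq(-3)=630, phi_qq(-1)=-150, phi_qq(0)=180, phi_qq(4)=-2100.
Local minima occur where both diagonal entries positive: (-3, -3), (-3, 0). Count: 2.

2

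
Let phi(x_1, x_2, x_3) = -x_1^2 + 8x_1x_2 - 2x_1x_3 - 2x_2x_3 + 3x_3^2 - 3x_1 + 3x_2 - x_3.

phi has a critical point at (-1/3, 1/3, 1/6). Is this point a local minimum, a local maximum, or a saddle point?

saddle point

The Hessian is constant: H = [[-2, 8, -2], [8, 0, -2], [-2, -2, 6]].
Leading principal minors: Δ₁ = -2, Δ₂ = -64, Δ₃ = -312.
The minors fit neither the all-positive nor the alternating-sign pattern, so H is indefinite: a saddle point.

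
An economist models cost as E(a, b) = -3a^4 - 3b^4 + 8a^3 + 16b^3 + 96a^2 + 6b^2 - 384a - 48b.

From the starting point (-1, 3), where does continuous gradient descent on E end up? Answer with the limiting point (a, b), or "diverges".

E is separable, so gradient descent decouples: a follows -∂E/∂a, b follows -∂E/∂b.
∂E/∂a = -12(a - 4)(a - 2)(a + 4); at a=-1 this is -540, so a increases.
∂E/∂b = -12(b - 4)(b - 1)(b + 1); at b=3 this is 96, so b decreases.
a converges to its nearest critical value 2 (a local min of the a-part); b converges to 1. The iterate converges to (2, 1).

(2, 1)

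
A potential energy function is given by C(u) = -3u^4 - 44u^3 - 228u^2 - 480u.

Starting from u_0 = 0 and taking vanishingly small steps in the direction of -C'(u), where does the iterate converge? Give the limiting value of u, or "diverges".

diverges

C'(u) = -12(u + 2)(u + 4)(u + 5), so C'(0) = -480.
Gradient descent moves in the -C' direction, i.e. u is increasing.
There is no critical point above u=0, and C' keeps the same sign, so the iterate runs off to +∞.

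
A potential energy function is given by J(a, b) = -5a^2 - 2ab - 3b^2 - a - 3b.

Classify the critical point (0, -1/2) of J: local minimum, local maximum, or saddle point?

local maximum

The Hessian of J is constant: H = [[-10, -2], [-2, -6]].
det(H) = (-10)·(-6) − (-2)² = 56.
det(H) > 0 and tr(H) = -16 < 0, so H is negative definite and the point is a local maximum.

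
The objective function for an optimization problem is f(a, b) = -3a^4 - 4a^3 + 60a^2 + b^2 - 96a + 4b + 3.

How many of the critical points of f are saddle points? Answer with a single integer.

2

f separates as a function of a plus a function of b, so ∇f=0 decouples.
∂f/∂a = -12(a - 2)(a - 1)(a + 4) = 0 at a ∈ {-4, 1, 2}; ∂f/∂b = 2(b + 2) = 0 at b ∈ {-2}.
The Hessian is diagonal: diag(f_aa, f_bb). Second derivatives: f_aa(-4)=-360, f_aa(1)=60, f_aa(2)=-72; f_bb(-2)=2.
Saddle points occur where the two diagonal entries have opposite signs: (-4, -2), (2, -2). Count: 2.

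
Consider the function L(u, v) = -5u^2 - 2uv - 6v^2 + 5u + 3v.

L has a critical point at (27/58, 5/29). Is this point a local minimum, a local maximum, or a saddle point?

local maximum

The Hessian of L is constant: H = [[-10, -2], [-2, -12]].
det(H) = (-10)·(-12) − (-2)² = 116.
det(H) > 0 and tr(H) = -22 < 0, so H is negative definite and the point is a local maximum.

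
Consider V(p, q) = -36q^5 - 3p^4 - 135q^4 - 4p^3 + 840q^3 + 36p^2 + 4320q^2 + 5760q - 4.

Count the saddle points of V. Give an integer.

V separates as a function of p plus a function of q, so ∇V=0 decouples.
∂V/∂p = -12p(p - 2)(p + 3) = 0 at p ∈ {-3, 0, 2}; ∂V/∂q = -180(q - 4)(q + 1)(q + 2)(q + 4) = 0 at q ∈ {-4, -2, -1, 4}.
The Hessian is diagonal: diag(V_pp, V_qq). Second derivatives: V_pp(-3)=-180, V_pp(0)=72, V_pp(2)=-120; V_qq(-4)=8640, V_qq(-2)=-2160, V_qq(-1)=2700, V_qq(4)=-43200.
Saddle points occur where the two diagonal entries have opposite signs: (-3, -4), (-3, -1), (0, -2), (0, 4), (2, -4), (2, -1). Count: 6.

6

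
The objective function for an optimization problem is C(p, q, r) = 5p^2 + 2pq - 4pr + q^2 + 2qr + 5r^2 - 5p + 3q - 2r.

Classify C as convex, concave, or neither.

C is quadratic, so its Hessian is the constant matrix H = [[10, 2, -4], [2, 2, 2], [-4, 2, 10]].
Leading principal minors: 10, 16, 56.
All positive ⇒ H ≻ 0 ⇒ convex.

convex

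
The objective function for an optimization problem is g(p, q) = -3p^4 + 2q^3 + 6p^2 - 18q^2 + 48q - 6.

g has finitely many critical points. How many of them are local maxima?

g separates as a function of p plus a function of q, so ∇g=0 decouples.
∂g/∂p = -12p(p - 1)(p + 1) = 0 at p ∈ {-1, 0, 1}; ∂g/∂q = 6(q - 4)(q - 2) = 0 at q ∈ {2, 4}.
The Hessian is diagonal: diag(g_pp, g_qq). Second derivatives: g_pp(-1)=-24, g_pp(0)=12, g_pp(1)=-24; g_qq(2)=-12, g_qq(4)=12.
Local maxima occur where both diagonal entries negative: (-1, 2), (1, 2). Count: 2.

2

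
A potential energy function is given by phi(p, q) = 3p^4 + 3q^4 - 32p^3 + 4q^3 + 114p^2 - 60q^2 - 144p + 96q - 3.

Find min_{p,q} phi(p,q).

phi(p,q) separates as A(p) + B(q) − 3, so its minimum is min A + min B − 3.
A'(p) = 12(p - 4)(p - 3)(p - 1) vanishes at p ∈ {1, 3, 4}; B'(q) = 12(q - 2)(q - 1)(q + 4) vanishes at q ∈ {-4, 1, 2}.
Local minima of A (where A''>0): A(1)=-59, A(4)=-32. Local minima of B: B(-4)=-832, B(2)=32.
So the global minimum of phi is A(1) + B(-4) − 3 = -59 − 832 − 3 = -894, attained at (1, -4).

-894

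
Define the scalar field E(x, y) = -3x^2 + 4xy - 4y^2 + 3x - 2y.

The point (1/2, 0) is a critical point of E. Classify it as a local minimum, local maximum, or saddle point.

local maximum

The Hessian of E is constant: H = [[-6, 4], [4, -8]].
det(H) = (-6)·(-8) − 4² = 32.
det(H) > 0 and tr(H) = -14 < 0, so H is negative definite and the point is a local maximum.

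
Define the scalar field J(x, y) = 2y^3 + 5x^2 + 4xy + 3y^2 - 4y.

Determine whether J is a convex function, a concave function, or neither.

neither

The term 2y^3 is cubic, so the Hessian is not constant.
∂²J/∂y² = 12y + 6, which takes both signs as y varies (negative for sufficiently negative y). A diagonal entry of the Hessian changing sign means the Hessian is neither positive- nor negative-semidefinite on all of R^2.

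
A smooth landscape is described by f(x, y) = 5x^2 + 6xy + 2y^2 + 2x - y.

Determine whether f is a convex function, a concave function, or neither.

convex

f is quadratic, so its Hessian is the constant matrix H = [[10, 6], [6, 4]].
det(H) = 4, tr(H) = 14.
det(H) > 0 and tr(H) > 0, so H is positive definite everywhere: convex.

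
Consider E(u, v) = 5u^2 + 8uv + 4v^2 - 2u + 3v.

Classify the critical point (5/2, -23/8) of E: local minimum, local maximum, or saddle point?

The Hessian of E is constant: H = [[10, 8], [8, 8]].
det(H) = 10·8 − 8² = 16.
det(H) > 0 and tr(H) = 18 > 0, so H is positive definite and the point is a local minimum.

local minimum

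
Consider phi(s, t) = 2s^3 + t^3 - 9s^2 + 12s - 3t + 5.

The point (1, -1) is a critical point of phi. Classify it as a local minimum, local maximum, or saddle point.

The mixed partial ∂²phi/∂s∂t is 0, so the Hessian at any point is diag(phi_ss, phi_tt) = diag(6(2s - 3), 6t).
At (1, -1): H = diag(-6, -6).
Both eigenvalues are negative, so H is negative definite: a local maximum.

local maximum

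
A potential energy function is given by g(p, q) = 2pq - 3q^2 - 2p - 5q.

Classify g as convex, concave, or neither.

neither

g is quadratic, so its Hessian is the constant matrix H = [[0, 2], [2, -6]].
det(H) = -4, tr(H) = -6.
det(H) < 0, so H is indefinite: neither convex nor concave.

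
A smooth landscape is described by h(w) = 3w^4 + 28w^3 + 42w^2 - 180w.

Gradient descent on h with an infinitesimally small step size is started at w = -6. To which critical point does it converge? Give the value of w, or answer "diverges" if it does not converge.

-5

h'(w) = 12(w - 1)(w + 3)(w + 5), so h'(-6) = -252.
Gradient descent moves in the -h' direction, i.e. w is increasing.
The nearest critical point in that direction is w = -5, where h'' = 144 > 0 (a local minimum). The iterate converges there.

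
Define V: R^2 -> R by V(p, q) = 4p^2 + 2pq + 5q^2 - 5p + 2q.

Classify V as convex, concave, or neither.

convex

V is quadratic, so its Hessian is the constant matrix H = [[8, 2], [2, 10]].
det(H) = 76, tr(H) = 18.
det(H) > 0 and tr(H) > 0, so H is positive definite everywhere: convex.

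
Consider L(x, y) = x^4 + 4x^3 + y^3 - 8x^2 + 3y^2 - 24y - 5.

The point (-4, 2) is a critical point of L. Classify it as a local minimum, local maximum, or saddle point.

The mixed partial ∂²L/∂x∂y is 0, so the Hessian at any point is diag(L_xx, L_yy) = diag(4(3x^2 + 6x - 4), 6(y + 1)).
At (-4, 2): H = diag(80, 18).
Both eigenvalues are positive, so H is positive definite: a local minimum.

local minimum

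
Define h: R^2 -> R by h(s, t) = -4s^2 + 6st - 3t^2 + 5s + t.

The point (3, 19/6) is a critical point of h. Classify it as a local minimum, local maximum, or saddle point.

local maximum

The Hessian of h is constant: H = [[-8, 6], [6, -6]].
det(H) = (-8)·(-6) − 6² = 12.
det(H) > 0 and tr(H) = -14 < 0, so H is negative definite and the point is a local maximum.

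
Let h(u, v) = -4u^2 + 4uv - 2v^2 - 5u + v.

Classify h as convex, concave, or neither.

h is quadratic, so its Hessian is the constant matrix H = [[-8, 4], [4, -4]].
det(H) = 16, tr(H) = -12.
det(H) > 0 and tr(H) < 0, so H is negative definite everywhere: concave.

concave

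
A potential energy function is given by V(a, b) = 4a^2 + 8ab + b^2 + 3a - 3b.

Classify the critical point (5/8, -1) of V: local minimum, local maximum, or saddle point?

saddle point

The Hessian of V is constant: H = [[8, 8], [8, 2]].
det(H) = 8·2 − 8² = -48.
Since det(H) < 0, H is indefinite and the critical point is a saddle point.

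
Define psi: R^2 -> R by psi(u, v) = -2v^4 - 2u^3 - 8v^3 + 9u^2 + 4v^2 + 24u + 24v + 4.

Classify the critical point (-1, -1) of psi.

The mixed partial ∂²psi/∂u∂v is 0, so the Hessian at any point is diag(psi_uu, psi_vv) = diag(6(-2u + 3), 8(-3v^2 - 6v + 1)).
At (-1, -1): H = diag(30, 32).
Both eigenvalues are positive, so H is positive definite: a local minimum.

local minimum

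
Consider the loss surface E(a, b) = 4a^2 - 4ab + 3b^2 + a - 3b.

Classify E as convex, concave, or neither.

convex

E is quadratic, so its Hessian is the constant matrix H = [[8, -4], [-4, 6]].
det(H) = 32, tr(H) = 14.
det(H) > 0 and tr(H) > 0, so H is positive definite everywhere: convex.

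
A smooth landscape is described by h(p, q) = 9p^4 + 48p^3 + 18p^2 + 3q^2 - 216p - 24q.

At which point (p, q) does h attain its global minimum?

(1, 4)

h(p,q) separates as A(p) + B(q), so its minimum is min A + min B.
A'(p) = 36(p - 1)(p + 2)(p + 3) vanishes at p ∈ {-3, -2, 1}; B'(q) = 6q - 24 vanishes at q ∈ {4}.
Local minima of A (where A''>0): A(-3)=243, A(1)=-141. Local minima of B: B(4)=-48.
So the global minimum of h is A(1) + B(4) = -141 − 48 = -189, attained at (1, 4).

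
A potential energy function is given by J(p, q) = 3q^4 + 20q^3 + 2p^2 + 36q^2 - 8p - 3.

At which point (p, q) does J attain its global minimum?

(2, 0)

J(p,q) separates as A(p) + B(q) − 3, so its minimum is min A + min B − 3.
A'(p) = 4p - 8 vanishes at p ∈ {2}; B'(q) = 12q(q + 2)(q + 3) vanishes at q ∈ {-3, -2, 0}.
Local minima of A (where A''>0): A(2)=-8. Local minima of B: B(-3)=27, B(0)=0.
So the global minimum of J is A(2) + B(0) − 3 = -8 + 0 − 3 = -11, attained at (2, 0).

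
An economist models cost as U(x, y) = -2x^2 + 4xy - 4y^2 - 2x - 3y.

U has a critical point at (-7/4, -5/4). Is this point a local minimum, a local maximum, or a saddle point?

local maximum

The Hessian of U is constant: H = [[-4, 4], [4, -8]].
det(H) = (-4)·(-8) − 4² = 16.
det(H) > 0 and tr(H) = -12 < 0, so H is negative definite and the point is a local maximum.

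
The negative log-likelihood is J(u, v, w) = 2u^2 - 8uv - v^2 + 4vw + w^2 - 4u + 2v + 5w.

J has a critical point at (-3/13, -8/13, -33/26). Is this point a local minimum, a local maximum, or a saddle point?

saddle point

The Hessian is constant: H = [[4, -8, 0], [-8, -2, 4], [0, 4, 2]].
Leading principal minors: Δ₁ = 4, Δ₂ = -72, Δ₃ = -208.
The minors fit neither the all-positive nor the alternating-sign pattern, so H is indefinite: a saddle point.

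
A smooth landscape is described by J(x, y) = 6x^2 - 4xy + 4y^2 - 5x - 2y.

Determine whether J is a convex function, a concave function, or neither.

J is quadratic, so its Hessian is the constant matrix H = [[12, -4], [-4, 8]].
det(H) = 80, tr(H) = 20.
det(H) > 0 and tr(H) > 0, so H is positive definite everywhere: convex.

convex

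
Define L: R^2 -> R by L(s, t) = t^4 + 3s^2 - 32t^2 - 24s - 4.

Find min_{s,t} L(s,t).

-308

L(s,t) separates as P(s) + Q(t) − 4, so its minimum is min P + min Q − 4.
P'(s) = 6s - 24 vanishes at s ∈ {4}; Q'(t) = 4t(t - 4)(t + 4) vanishes at t ∈ {-4, 0, 4}.
Local minima of P (where P''>0): P(4)=-48. Local minima of Q: Q(-4)=-256, Q(4)=-256.
So the global minimum of L is P(4) + Q(-4) − 4 = -48 − 256 − 4 = -308, attained at (4, -4).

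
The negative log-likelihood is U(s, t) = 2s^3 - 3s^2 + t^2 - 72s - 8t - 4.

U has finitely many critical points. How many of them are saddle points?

1

U separates as a function of s plus a function of t, so ∇U=0 decouples.
∂U/∂s = 6(s - 4)(s + 3) = 0 at s ∈ {-3, 4}; ∂U/∂t = 2(t - 4) = 0 at t ∈ {4}.
The Hessian is diagonal: diag(U_ss, U_tt). Second derivatives: U_ss(-3)=-42, U_ss(4)=42; U_tt(4)=2.
Saddle points occur where the two diagonal entries have opposite signs: (-3, 4). Count: 1.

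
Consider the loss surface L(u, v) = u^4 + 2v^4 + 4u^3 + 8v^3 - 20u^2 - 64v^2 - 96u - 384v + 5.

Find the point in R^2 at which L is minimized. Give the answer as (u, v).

L(u,v) separates as P(u) + Q(v) + 5, so its minimum is min P + min Q + 5.
P'(u) = 4(u - 3)(u + 2)(u + 4) vanishes at u ∈ {-4, -2, 3}; Q'(v) = 8(v - 4)(v + 3)(v + 4) vanishes at v ∈ {-4, -3, 4}.
Local minima of P (where P''>0): P(-4)=64, P(3)=-279. Local minima of Q: Q(-4)=512, Q(4)=-1536.
So the global minimum of L is P(3) + Q(4) + 5 = -279 − 1536 + 5 = -1810, attained at (3, 4).

(3, 4)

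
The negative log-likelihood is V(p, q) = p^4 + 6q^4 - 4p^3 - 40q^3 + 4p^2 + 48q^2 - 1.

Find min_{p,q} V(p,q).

-257

V(p,q) separates as A(p) + B(q) − 1, so its minimum is min A + min B − 1.
A'(p) = 4p(p - 2)(p - 1) vanishes at p ∈ {0, 1, 2}; B'(q) = 24q(q - 4)(q - 1) vanishes at q ∈ {0, 1, 4}.
Local minima of A (where A''>0): A(0)=0, A(2)=0. Local minima of B: B(0)=0, B(4)=-256.
So the global minimum of V is A(0) + B(4) − 1 = 0 − 256 − 1 = -257, attained at (0, 4).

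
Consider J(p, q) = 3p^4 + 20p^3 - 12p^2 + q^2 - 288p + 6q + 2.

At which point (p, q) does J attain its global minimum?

(2, -3)

J(p,q) separates as A(p) + B(q) + 2, so its minimum is min A + min B + 2.
A'(p) = 12(p - 2)(p + 3)(p + 4) vanishes at p ∈ {-4, -3, 2}; B'(q) = 2q + 6 vanishes at q ∈ {-3}.
Local minima of A (where A''>0): A(-4)=448, A(2)=-416. Local minima of B: B(-3)=-9.
So the global minimum of J is A(2) + B(-3) + 2 = -416 − 9 + 2 = -423, attained at (2, -3).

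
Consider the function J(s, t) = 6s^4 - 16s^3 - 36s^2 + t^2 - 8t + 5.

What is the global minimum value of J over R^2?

J(s,t) separates as P(s) + Q(t) + 5, so its minimum is min P + min Q + 5.
P'(s) = 24s(s - 3)(s + 1) vanishes at s ∈ {-1, 0, 3}; Q'(t) = 2(t - 4) vanishes at t ∈ {4}.
Local minima of P (where P''>0): P(-1)=-14, P(3)=-270. Local minima of Q: Q(4)=-16.
So the global minimum of J is P(3) + Q(4) + 5 = -270 − 16 + 5 = -281, attained at (3, 4).

-281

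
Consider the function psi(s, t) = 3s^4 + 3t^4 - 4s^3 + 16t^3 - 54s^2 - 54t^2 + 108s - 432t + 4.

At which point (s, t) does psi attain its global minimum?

psi(s,t) separates as P(s) + Q(t) + 4, so its minimum is min P + min Q + 4.
P'(s) = 12(s - 3)(s - 1)(s + 3) vanishes at s ∈ {-3, 1, 3}; Q'(t) = 12(t - 3)(t + 3)(t + 4) vanishes at t ∈ {-4, -3, 3}.
Local minima of P (where P''>0): P(-3)=-459, P(3)=-27. Local minima of Q: Q(-4)=608, Q(3)=-1107.
So the global minimum of psi is P(-3) + Q(3) + 4 = -459 − 1107 + 4 = -1562, attained at (-3, 3).

(-3, 3)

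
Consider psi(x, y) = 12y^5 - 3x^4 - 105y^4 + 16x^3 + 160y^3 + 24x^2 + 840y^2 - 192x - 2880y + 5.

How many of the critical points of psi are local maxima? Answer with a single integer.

psi separates as a function of x plus a function of y, so ∇psi=0 decouples.
∂psi/∂x = -12(x - 4)(x - 2)(x + 2) = 0 at x ∈ {-2, 2, 4}; ∂psi/∂y = 60(y - 4)(y - 3)(y - 2)(y + 2) = 0 at y ∈ {-2, 2, 3, 4}.
The Hessian is diagonal: diag(psi_xx, psi_yy). Second derivatives: psi_xx(-2)=-288, psi_xx(2)=96, psi_xx(4)=-144; psi_yy(-2)=-7200, psi_yy(2)=480, psi_yy(3)=-300, psi_yy(4)=720.
Local maxima occur where both diagonal entries negative: (-2, -2), (-2, 3), (4, -2), (4, 3). Count: 4.

4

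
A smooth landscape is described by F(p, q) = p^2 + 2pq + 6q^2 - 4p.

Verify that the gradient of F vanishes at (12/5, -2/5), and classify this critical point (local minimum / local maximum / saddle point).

∇F = (2p + 2q - 4, 2p + 12q); substituting (12/5, -2/5) gives ∇F = (0, 0), so (12/5, -2/5) is indeed a critical point.
The Hessian of F is constant: H = [[2, 2], [2, 12]].
det(H) = 2·12 − 2² = 20.
det(H) > 0 and tr(H) = 14 > 0, so H is positive definite and the point is a local minimum.

local minimum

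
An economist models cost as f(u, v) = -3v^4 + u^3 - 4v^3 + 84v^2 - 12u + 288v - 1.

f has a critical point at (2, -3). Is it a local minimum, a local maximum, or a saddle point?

The mixed partial ∂²f/∂u∂v is 0, so the Hessian at any point is diag(f_uu, f_vv) = diag(6u, 12(-3v^2 - 2v + 14)).
At (2, -3): H = diag(12, -84).
The eigenvalues have opposite signs, so H is indefinite: a saddle point.

saddle point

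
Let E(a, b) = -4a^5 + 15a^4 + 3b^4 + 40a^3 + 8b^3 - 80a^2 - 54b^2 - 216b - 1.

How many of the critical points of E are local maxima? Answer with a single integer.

E separates as a function of a plus a function of b, so ∇E=0 decouples.
∂E/∂a = -20a(a - 4)(a - 1)(a + 2) = 0 at a ∈ {-2, 0, 1, 4}; ∂E/∂b = 12(b - 3)(b + 2)(b + 3) = 0 at b ∈ {-3, -2, 3}.
The Hessian is diagonal: diag(E_aa, E_bb). Second derivatives: E_aa(-2)=720, E_aa(0)=-160, E_aa(1)=180, E_aa(4)=-1440; E_bb(-3)=72, E_bb(-2)=-60, E_bb(3)=360.
Local maxima occur where both diagonal entries negative: (0, -2), (4, -2). Count: 2.

2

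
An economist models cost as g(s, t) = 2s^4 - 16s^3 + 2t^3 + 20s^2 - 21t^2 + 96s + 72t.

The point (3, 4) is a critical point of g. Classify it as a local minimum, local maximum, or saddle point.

saddle point

The mixed partial ∂²g/∂s∂t is 0, so the Hessian at any point is diag(g_ss, g_tt) = diag(8(3s^2 - 12s + 5), 6(2t - 7)).
At (3, 4): H = diag(-32, 6).
The eigenvalues have opposite signs, so H is indefinite: a saddle point.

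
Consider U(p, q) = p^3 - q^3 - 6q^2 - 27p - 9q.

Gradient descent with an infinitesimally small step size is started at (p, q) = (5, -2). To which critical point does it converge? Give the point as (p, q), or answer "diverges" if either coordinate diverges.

U is separable, so gradient descent decouples: p follows -∂U/∂p, q follows -∂U/∂q.
∂U/∂p = 3(p - 3)(p + 3); at p=5 this is 48, so p decreases.
∂U/∂q = -3(q + 1)(q + 3); at q=-2 this is 3, so q decreases.
p converges to its nearest critical value 3 (a local min of the p-part); q converges to -3. The iterate converges to (3, -3).

(3, -3)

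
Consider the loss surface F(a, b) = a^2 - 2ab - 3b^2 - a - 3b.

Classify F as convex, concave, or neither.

neither

F is quadratic, so its Hessian is the constant matrix H = [[2, -2], [-2, -6]].
det(H) = -16, tr(H) = -4.
det(H) < 0, so H is indefinite: neither convex nor concave.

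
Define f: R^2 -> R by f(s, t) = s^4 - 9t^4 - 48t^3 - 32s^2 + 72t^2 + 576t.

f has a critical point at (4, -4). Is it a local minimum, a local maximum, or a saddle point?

The mixed partial ∂²f/∂s∂t is 0, so the Hessian at any point is diag(f_ss, f_tt) = diag(4(3s^2 - 16), 36(-3t^2 - 8t + 4)).
At (4, -4): H = diag(128, -432).
The eigenvalues have opposite signs, so H is indefinite: a saddle point.

saddle point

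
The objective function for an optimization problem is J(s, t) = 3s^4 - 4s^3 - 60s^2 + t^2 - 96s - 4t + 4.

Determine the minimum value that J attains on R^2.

J(s,t) separates as P(s) + Q(t) + 4, so its minimum is min P + min Q + 4.
P'(s) = 12(s - 4)(s + 1)(s + 2) vanishes at s ∈ {-2, -1, 4}; Q'(t) = 2(t - 2) vanishes at t ∈ {2}.
Local minima of P (where P''>0): P(-2)=32, P(4)=-832. Local minima of Q: Q(2)=-4.
So the global minimum of J is P(4) + Q(2) + 4 = -832 − 4 + 4 = -832, attained at (4, 2).

-832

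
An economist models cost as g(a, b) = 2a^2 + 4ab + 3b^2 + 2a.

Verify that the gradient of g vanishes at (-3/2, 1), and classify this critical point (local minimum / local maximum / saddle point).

∇g = (4a + 4b + 2, 4a + 6b); substituting (-3/2, 1) gives ∇g = (0, 0), so (-3/2, 1) is indeed a critical point.
The Hessian of g is constant: H = [[4, 4], [4, 6]].
det(H) = 4·6 − 4² = 8.
det(H) > 0 and tr(H) = 10 > 0, so H is positive definite and the point is a local minimum.

local minimum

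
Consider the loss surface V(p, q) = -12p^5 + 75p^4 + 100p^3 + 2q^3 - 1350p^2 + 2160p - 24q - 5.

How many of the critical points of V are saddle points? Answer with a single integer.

V separates as a function of p plus a function of q, so ∇V=0 decouples.
∂V/∂p = -60(p - 4)(p - 3)(p - 1)(p + 3) = 0 at p ∈ {-3, 1, 3, 4}; ∂V/∂q = 6(q - 2)(q + 2) = 0 at q ∈ {-2, 2}.
The Hessian is diagonal: diag(V_pp, V_qq). Second derivatives: V_pp(-3)=10080, V_pp(1)=-1440, V_pp(3)=720, V_pp(4)=-1260; V_qq(-2)=-24, V_qq(2)=24.
Saddle points occur where the two diagonal entries have opposite signs: (-3, -2), (1, 2), (3, -2), (4, 2). Count: 4.

4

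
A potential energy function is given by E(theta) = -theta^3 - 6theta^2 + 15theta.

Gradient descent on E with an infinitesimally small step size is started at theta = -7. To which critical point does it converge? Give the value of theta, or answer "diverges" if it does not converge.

-5

E'(theta) = -3(theta - 1)(theta + 5), so E'(-7) = -48.
Gradient descent moves in the -E' direction, i.e. theta is increasing.
The nearest critical point in that direction is theta = -5, where E'' = 18 > 0 (a local minimum). The iterate converges there.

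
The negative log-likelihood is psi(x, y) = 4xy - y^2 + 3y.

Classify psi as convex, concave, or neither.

psi is quadratic, so its Hessian is the constant matrix H = [[0, 4], [4, -2]].
det(H) = -16, tr(H) = -2.
det(H) < 0, so H is indefinite: neither convex nor concave.

neither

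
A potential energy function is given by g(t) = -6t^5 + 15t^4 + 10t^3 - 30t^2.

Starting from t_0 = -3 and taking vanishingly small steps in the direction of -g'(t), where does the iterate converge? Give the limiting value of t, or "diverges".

-1

g'(t) = -30t(t - 2)(t - 1)(t + 1), so g'(-3) = -3600.
Gradient descent moves in the -g' direction, i.e. t is increasing.
The nearest critical point in that direction is t = -1, where g'' = 180 > 0 (a local minimum). The iterate converges there.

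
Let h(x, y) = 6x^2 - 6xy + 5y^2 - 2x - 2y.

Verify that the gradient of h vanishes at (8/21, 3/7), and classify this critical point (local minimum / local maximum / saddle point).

∇h = (12x - 6y - 2, -6x + 10y - 2); substituting (8/21, 3/7) gives ∇h = (0, 0), so (8/21, 3/7) is indeed a critical point.
The Hessian of h is constant: H = [[12, -6], [-6, 10]].
det(H) = 12·10 − (-6)² = 84.
det(H) > 0 and tr(H) = 22 > 0, so H is positive definite and the point is a local minimum.

local minimum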